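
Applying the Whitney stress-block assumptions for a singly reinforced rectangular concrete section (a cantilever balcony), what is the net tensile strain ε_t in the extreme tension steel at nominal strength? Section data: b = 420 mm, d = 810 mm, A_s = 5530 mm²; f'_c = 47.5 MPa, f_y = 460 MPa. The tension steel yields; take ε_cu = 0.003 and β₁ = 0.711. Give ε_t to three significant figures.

a = A_s f_y/(0.85 f'_c b) = 150.01 mm.
β₁ = 0.711, so c = a/β₁ = 150.01/0.711 = 210.98 mm.
From the linear strain diagram with ε_cu = 0.003: ε_t = 0.003 (d − c)/c = 0.003 × (810 − 210.98)/210.98 = 0.00852.
Since ε_t ≥ 0.005, the section is tension-controlled.

ε_t ≈ 0.00852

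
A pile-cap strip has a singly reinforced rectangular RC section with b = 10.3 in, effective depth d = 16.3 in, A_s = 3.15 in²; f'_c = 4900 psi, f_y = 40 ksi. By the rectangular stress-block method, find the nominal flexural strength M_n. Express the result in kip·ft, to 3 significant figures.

M_n ≈ 156 kip·ft

T = A_s f_y = 3.15 × 40 = 126 kips.
a = T/(0.85 f'_c b) = 126/(0.85 × 4.9 × 10.3) = 2.937 in.
M_n = T(d − a/2) = 126 × (16.3 − 1.4685) = 1868.8 kip·in = 1868.8/12 = 155.73 kip·ft.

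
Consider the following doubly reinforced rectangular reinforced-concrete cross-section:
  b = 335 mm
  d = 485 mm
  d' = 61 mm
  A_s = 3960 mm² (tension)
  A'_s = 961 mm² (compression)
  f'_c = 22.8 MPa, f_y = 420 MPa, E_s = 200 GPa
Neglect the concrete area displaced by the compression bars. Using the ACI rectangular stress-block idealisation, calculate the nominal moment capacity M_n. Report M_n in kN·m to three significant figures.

M_n ≈ 660 kN·m

Assume both tension and compression steel yield.
Net tension couple steel: A_s − A'_s = 2999 mm².
a = (A_s − A'_s) f_y / (0.85 f'_c b) = 1259580/(0.85 × 22.8 × 335) = 194.01 mm.
c = a/β₁ = 194.01/0.85 = 228.25 mm; ε'_s = 0.003(c − d')/c = 0.0022 ≥ f_y/E_s = 0.0021, so compression steel does yield.
M_n = (A_s − A'_s) f_y (d − a/2) + A'_s f_y (d − d') = [1259580 × (485 − 97.005) + 403620 × (485 − 61)] × 10⁻⁶ = 488.71 + 171.13 = 659.84 kN·m.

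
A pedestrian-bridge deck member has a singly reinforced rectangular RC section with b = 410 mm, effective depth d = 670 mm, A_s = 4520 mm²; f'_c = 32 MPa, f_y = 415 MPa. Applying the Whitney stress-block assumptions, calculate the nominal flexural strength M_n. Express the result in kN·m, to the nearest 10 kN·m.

M_n ≈ 1100 kN·m

T = A_s f_y = 4520 × 415 = 1875800 N = 1875.8 kN.
From C = T: a = T/(0.85 f'_c b) = 1875800/(0.85 × 32 × 410) = 168.20 mm.
M_n = T(d − a/2) = 1875.8 kN × (670 − 84.1) mm = 1099.03 kN·m.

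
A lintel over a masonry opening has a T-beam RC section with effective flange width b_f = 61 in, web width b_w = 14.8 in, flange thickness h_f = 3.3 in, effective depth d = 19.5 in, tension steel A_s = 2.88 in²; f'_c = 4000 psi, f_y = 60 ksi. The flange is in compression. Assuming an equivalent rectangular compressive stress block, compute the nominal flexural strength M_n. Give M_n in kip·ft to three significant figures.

Tension: T = A_s f_y = 2.88 × 60 = 172.8 kips.
Try a within the flange: a = T/(0.85 f'_c b_f) = 172.8/(0.85 × 4 × 61) = 0.833 in.
Since a = 0.833 ≤ h_f = 3.3 in, the stress block lies entirely in the flange; analyse as a rectangular beam of width b_f.
M_n = T(d − a/2) = 172.8 × (19.5 − 0.4165) = 3297.6 kip·in.
M_n = 3297.6/12 = 274.80 kip·ft.

M_n ≈ 275 kip·ft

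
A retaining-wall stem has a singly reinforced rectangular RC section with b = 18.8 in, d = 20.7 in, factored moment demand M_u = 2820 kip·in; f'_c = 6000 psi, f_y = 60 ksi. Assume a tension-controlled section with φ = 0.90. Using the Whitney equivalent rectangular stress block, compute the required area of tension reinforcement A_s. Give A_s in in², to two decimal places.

A_s ≈ 2.63 in²

M_n = M_u/φ = 2820/0.90 = 3133.33 kip·in.
From M_n = 0.85 f'_c a b (d − a/2):
a = d − √(d² − 2M_n/(0.85 f'_c b)) = 20.7 − √(20.7² − 2 × 3133.33/(0.85 × 6 × 18.8)) = 1.644 in.
A_s = 0.85 f'_c a b / f_y = 0.85 × 6 × 1.644 × 18.8 / 60 = 2.627 in².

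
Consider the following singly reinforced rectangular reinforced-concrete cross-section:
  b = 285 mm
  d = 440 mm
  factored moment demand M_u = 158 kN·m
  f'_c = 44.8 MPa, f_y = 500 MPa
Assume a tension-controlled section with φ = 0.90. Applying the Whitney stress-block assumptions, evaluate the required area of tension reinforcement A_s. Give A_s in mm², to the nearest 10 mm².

M_n = M_u/φ = 158/0.90 = 175.556 kN·m.
With M_n = 0.85 f'_c a b (d − a/2), solve the quadratic for a:
a = d − √(d² − 2M_n/(0.85 f'_c b)) = 440 − √(440² − 2 × 175.556×10⁶/(0.85 × 44.8 × 285)) = 38.44 mm.
A_s = 0.85 f'_c a b / f_y = 0.85 × 44.8 × 38.44 × 285 / 500 = 834.4 mm².

A_s ≈ 830 mm²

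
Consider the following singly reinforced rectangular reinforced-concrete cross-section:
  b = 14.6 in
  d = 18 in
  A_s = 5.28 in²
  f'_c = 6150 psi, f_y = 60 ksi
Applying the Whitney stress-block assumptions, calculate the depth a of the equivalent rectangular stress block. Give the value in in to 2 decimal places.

a ≈ 4.15 in

T = A_s f_y = 5.28 × 60 = 316.8 kips.
a = T/(0.85 f'_c b) = 316.8/(0.85 × 6.15 × 14.6) = 4.15 in.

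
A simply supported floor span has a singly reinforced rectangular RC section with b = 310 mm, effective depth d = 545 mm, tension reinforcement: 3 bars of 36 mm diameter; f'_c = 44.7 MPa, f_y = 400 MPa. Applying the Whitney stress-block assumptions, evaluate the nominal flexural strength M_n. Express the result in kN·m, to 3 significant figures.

A_s = 3 × 1018 = 3054 mm².
T = A_s f_y = 3054 × 400 = 1221600 N = 1221.6 kN.
From C = T: a = T/(0.85 f'_c b) = 1221600/(0.85 × 44.7 × 310) = 103.71 mm.
M_n = T(d − a/2) = 1221.6 kN × (545 − 51.855) mm = 602.43 kN·m.

M_n ≈ 602 kN·m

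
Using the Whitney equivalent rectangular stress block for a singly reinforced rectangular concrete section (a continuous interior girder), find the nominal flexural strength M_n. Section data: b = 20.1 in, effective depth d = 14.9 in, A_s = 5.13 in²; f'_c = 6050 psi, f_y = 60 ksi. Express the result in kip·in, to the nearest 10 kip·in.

T = A_s f_y = 5.13 × 60 = 307.8 kips.
a = T/(0.85 f'_c b) = 307.8/(0.85 × 6.05 × 20.1) = 2.978 in.
M_n = T(d − a/2) = 307.8 × (14.9 − 1.489) = 4127.9 kip·in.

M_n ≈ 4130 kip·in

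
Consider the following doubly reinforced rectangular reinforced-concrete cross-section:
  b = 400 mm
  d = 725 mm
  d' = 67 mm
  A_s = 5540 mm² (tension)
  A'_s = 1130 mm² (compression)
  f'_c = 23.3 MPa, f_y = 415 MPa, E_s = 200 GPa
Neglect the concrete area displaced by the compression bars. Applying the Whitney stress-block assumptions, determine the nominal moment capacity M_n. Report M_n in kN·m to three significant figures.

Assume both tension and compression steel yield.
Net tension couple steel: A_s − A'_s = 4410 mm².
a = (A_s − A'_s) f_y / (0.85 f'_c b) = 1830150/(0.85 × 23.3 × 400) = 231.02 mm.
c = a/β₁ = 231.02/0.85 = 271.79 mm; ε'_s = 0.003(c − d')/c = 0.0023 ≥ f_y/E_s = 0.0021, so compression steel does yield.
M_n = (A_s − A'_s) f_y (d − a/2) + A'_s f_y (d − d') = [1830150 × (725 − 115.51) + 468950 × (725 − 67)] × 10⁻⁶ = 1115.46 + 308.57 = 1424.03 kN·m.

M_n ≈ 1420 kN·m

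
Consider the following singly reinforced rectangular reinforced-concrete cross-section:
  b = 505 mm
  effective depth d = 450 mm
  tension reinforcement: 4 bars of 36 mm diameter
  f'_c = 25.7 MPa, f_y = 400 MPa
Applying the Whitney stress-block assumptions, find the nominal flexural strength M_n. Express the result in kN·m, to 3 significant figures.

A_s = 4 × 1018 = 4072 mm².
T = A_s f_y = 4072 × 400 = 1628800 N = 1628.8 kN.
From C = T: a = T/(0.85 f'_c b) = 1628800/(0.85 × 25.7 × 505) = 147.65 mm.
M_n = T(d − a/2) = 1628.8 kN × (450 − 73.825) mm = 612.71 kN·m.

M_n ≈ 613 kN·m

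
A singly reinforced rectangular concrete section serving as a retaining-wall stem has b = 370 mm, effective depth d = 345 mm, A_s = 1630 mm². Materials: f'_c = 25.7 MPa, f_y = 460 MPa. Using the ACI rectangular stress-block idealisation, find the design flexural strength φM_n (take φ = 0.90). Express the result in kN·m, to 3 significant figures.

T = A_s f_y = 1630 × 460 = 749800 N = 749.8 kN.
From C = T: a = T/(0.85 f'_c b) = 749800/(0.85 × 25.7 × 370) = 92.77 mm.
M_n = T(d − a/2) = 749.8 kN × (345 − 46.385) mm = 223.90 kN·m.
φM_n = 0.90 × 223.90 = 201.51 kN·m.

φM_n ≈ 202 kN·m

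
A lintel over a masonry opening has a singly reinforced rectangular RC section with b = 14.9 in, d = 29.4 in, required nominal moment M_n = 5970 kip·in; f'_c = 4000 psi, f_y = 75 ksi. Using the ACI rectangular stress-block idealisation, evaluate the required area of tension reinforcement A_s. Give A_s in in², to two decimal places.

From M_n = 0.85 f'_c a b (d − a/2):
a = d − √(d² − 2M_n/(0.85 f'_c b)) = 29.4 − √(29.4² − 2 × 5970/(0.85 × 4 × 14.9)) = 4.327 in.
A_s = 0.85 f'_c a b / f_y = 0.85 × 4 × 4.327 × 14.9 / 75 = 2.923 in².

A_s ≈ 2.92 in²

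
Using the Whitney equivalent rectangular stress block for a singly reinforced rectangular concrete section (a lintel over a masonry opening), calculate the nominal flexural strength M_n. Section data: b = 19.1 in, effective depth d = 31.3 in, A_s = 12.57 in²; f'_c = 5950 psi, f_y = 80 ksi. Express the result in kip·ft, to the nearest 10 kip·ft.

T = A_s f_y = 12.57 × 80 = 1005.6 kips.
a = T/(0.85 f'_c b) = 1005.6/(0.85 × 5.95 × 19.1) = 10.410 in.
M_n = T(d − a/2) = 1005.6 × (31.3 − 5.205) = 26241.1 kip·in = 26241.1/12 = 2186.76 kip·ft.

M_n ≈ 2190 kip·ft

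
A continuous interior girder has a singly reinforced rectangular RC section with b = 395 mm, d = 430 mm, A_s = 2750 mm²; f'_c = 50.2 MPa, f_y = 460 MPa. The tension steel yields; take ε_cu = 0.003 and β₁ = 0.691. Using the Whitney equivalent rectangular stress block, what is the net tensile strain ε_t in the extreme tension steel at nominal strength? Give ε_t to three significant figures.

ε_t ≈ 0.00888

a = A_s f_y/(0.85 f'_c b) = 75.05 mm.
β₁ = 0.691, so c = a/β₁ = 75.05/0.691 = 108.61 mm.
From the linear strain diagram with ε_cu = 0.003: ε_t = 0.003 (d − c)/c = 0.003 × (430 − 108.61)/108.61 = 0.00888.
Since ε_t ≥ 0.005, the section is tension-controlled.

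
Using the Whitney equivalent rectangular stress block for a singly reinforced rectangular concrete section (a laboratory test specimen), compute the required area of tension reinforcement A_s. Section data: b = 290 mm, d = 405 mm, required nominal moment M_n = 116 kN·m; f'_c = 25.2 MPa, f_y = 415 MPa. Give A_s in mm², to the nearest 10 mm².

With M_n = 0.85 f'_c a b (d − a/2), solve the quadratic for a:
a = d − √(d² − 2M_n/(0.85 f'_c b)) = 405 − √(405² − 2 × 116×10⁶/(0.85 × 25.2 × 290)) = 49.08 mm.
A_s = 0.85 f'_c a b / f_y = 0.85 × 25.2 × 49.08 × 290 / 415 = 734.6 mm².

A_s ≈ 730 mm²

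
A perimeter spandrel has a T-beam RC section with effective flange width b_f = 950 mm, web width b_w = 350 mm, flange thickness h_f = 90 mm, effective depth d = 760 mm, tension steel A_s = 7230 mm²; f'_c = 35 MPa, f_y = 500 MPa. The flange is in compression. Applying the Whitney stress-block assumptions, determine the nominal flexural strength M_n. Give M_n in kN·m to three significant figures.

Tension: T = A_s f_y = 7230 × 500 = 3615000 N.
Try a within the flange: a = T/(0.85 f'_c b_f) = 3615000/(0.85 × 35 × 950) = 127.91 mm.
a = 127.91 > h_f = 90 mm: the block extends into the web. Split into flange-overhang and web parts.
C_f = 0.85 f'_c (b_f − b_w) h_f = 0.85 × 35 × (950 − 350) × 90 = 1606500 N.
Remaining web compression depth: a_w = (T − C_f)/(0.85 f'_c b_w) = (3615000 − 1606500)/(0.85 × 35 × 350) = 192.89 mm.
M_n = C_f(d − h_f/2) + (T − C_f)(d − a_w/2) = 1606500 × (760 − 45) + 2008500 × (760 − 96.445) = 1148.65 + 1332.75 = 2481.40 × 10⁶ N·mm.
M_n = 2481.40 kN·m.

M_n ≈ 2480 kN·m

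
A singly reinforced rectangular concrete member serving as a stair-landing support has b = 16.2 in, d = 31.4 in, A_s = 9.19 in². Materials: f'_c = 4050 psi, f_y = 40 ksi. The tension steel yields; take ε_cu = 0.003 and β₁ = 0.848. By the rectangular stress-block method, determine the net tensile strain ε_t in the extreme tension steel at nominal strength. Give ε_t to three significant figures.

a = A_s f_y/(0.85 f'_c b) = 6.592 in.
β₁ = 0.848, so c = a/β₁ = 6.592/0.848 = 7.774 in.
From the linear strain diagram with ε_cu = 0.003: ε_t = 0.003 (d − c)/c = 0.003 × (31.4 − 7.774)/7.774 = 0.00912.
Since ε_t ≥ 0.005, the section is tension-controlled.

ε_t ≈ 0.00912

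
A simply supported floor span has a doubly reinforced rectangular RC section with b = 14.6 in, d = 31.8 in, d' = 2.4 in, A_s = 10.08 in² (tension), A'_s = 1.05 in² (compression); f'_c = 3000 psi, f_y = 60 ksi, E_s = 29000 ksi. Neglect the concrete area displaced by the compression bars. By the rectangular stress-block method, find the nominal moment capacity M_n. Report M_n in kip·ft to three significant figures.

M_n ≈ 1260 kip·ft

Assume both steels yield.
a = (A_s − A'_s) f_y/(0.85 f'_c b) = (10.08 − 1.05) × 60/(0.85 × 3 × 14.6) = 14.553 in.
c = a/β₁ = 14.553/0.85 = 17.121 in; ε'_s = 0.003(c − d')/c = 0.0026 ≥ ε_y = 0.0021, so the compression steel yields.
M_n = (A_s − A'_s) f_y (d − a/2) + A'_s f_y (d − d') = 541.8 × (31.8 − 7.2765) + 63 × (31.8 − 2.4) = 13286.8 + 1852.2 = 15139.0 kip·in = 15139.0/12 = 1261.58 kip·ft.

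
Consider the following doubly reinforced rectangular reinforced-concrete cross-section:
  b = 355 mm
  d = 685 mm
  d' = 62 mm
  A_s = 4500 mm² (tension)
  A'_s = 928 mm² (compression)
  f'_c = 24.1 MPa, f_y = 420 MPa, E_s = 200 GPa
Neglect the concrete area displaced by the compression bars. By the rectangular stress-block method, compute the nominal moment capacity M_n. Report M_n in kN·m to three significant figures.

Assume both tension and compression steel yield.
Net tension couple steel: A_s − A'_s = 3572 mm².
a = (A_s − A'_s) f_y / (0.85 f'_c b) = 1500240/(0.85 × 24.1 × 355) = 206.30 mm.
c = a/β₁ = 206.30/0.85 = 242.71 mm; ε'_s = 0.003(c − d')/c = 0.0022 ≥ f_y/E_s = 0.0021, so compression steel does yield.
M_n = (A_s − A'_s) f_y (d − a/2) + A'_s f_y (d − d') = [1500240 × (685 − 103.15) + 389760 × (685 − 62)] × 10⁻⁶ = 872.91 + 242.82 = 1115.73 kN·m.

M_n ≈ 1120 kN·m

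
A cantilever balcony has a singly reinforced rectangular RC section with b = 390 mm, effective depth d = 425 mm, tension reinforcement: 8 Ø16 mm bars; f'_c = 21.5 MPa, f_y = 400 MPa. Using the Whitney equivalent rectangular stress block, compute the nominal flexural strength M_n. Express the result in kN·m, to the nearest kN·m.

A_s = 8 × 201 = 1608 mm².
T = A_s f_y = 1608 × 400 = 643200 N = 643.2 kN.
From C = T: a = T/(0.85 f'_c b) = 643200/(0.85 × 21.5 × 390) = 90.25 mm.
M_n = T(d − a/2) = 643.2 kN × (425 − 45.125) mm = 244.34 kN·m.

M_n ≈ 244 kN·m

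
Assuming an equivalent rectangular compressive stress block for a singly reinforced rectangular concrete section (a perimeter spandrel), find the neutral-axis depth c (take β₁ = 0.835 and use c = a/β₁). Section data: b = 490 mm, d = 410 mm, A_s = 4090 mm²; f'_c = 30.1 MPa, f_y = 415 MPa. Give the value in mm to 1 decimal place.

T = A_s f_y = 4090 × 415 = 1697350 N = 1697.35 kN.
Setting C = 0.85 f'_c a b equal to T: a = 1697350/(0.85 × 30.1 × 490) = 135.391 mm.
With β₁ = 0.835, c = a/β₁ = 135.391/0.835 = 162.1 mm.

c ≈ 162.1 mm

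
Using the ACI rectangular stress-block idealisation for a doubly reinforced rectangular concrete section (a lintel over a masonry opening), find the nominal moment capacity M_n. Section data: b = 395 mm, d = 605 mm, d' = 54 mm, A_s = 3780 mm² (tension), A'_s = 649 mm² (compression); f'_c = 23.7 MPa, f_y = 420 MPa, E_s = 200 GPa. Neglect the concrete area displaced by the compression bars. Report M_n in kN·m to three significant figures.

M_n ≈ 837 kN·m

Assume both tension and compression steel yield.
Net tension couple steel: A_s − A'_s = 3131 mm².
a = (A_s − A'_s) f_y / (0.85 f'_c b) = 1315020/(0.85 × 23.7 × 395) = 165.26 mm.
c = a/β₁ = 165.26/0.85 = 194.42 mm; ε'_s = 0.003(c − d')/c = 0.0022 ≥ f_y/E_s = 0.0021, so compression steel does yield.
M_n = (A_s − A'_s) f_y (d − a/2) + A'_s f_y (d − d') = [1315020 × (605 − 82.63) + 272580 × (605 − 54)] × 10⁻⁶ = 686.93 + 150.19 = 837.12 kN·m.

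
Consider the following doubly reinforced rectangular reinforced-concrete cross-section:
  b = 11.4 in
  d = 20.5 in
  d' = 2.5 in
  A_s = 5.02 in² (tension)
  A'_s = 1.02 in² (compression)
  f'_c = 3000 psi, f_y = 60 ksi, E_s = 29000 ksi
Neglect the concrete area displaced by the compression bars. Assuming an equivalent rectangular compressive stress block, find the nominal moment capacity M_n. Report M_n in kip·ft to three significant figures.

Assume both steels yield.
a = (A_s − A'_s) f_y/(0.85 f'_c b) = (5.02 − 1.02) × 60/(0.85 × 3 × 11.4) = 8.256 in.
c = a/β₁ = 8.256/0.85 = 9.713 in; ε'_s = 0.003(c − d')/c = 0.0022 ≥ ε_y = 0.0021, so the compression steel yields.
M_n = (A_s − A'_s) f_y (d − a/2) + A'_s f_y (d − d') = 240 × (20.5 − 4.128) + 61.2 × (20.5 − 2.5) = 3929.3 + 1101.6 = 5030.9 kip·in = 5030.9/12 = 419.24 kip·ft.

M_n ≈ 419 kip·ft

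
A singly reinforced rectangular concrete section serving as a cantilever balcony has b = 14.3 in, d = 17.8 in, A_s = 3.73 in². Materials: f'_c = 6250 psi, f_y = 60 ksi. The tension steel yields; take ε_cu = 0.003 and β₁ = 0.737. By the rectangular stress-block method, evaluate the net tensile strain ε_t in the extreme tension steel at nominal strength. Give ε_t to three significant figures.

a = A_s f_y/(0.85 f'_c b) = 2.946 in.
β₁ = 0.737, so c = a/β₁ = 2.946/0.737 = 3.997 in.
From the linear strain diagram with ε_cu = 0.003: ε_t = 0.003 (d − c)/c = 0.003 × (17.8 − 3.997)/3.997 = 0.0104.
Since ε_t ≥ 0.005, the section is tension-controlled.

ε_t ≈ 0.0104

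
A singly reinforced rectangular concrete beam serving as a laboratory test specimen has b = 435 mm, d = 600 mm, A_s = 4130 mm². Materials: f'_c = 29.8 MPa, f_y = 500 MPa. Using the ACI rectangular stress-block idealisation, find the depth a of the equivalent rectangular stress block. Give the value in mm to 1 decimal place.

a ≈ 187.4 mm

T = A_s f_y = 4130 × 500 = 2065000 N = 2065 kN.
Setting C = 0.85 f'_c a b equal to T: a = 2065000/(0.85 × 29.8 × 435) = 187.4 mm.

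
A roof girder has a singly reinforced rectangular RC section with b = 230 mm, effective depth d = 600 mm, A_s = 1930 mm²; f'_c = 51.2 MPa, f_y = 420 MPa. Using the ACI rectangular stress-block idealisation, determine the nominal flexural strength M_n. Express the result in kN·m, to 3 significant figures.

T = A_s f_y = 1930 × 420 = 810600 N = 810.6 kN.
From C = T: a = T/(0.85 f'_c b) = 810600/(0.85 × 51.2 × 230) = 80.98 mm.
M_n = T(d − a/2) = 810.6 kN × (600 − 40.49) mm = 453.54 kN·m.

M_n ≈ 454 kN·m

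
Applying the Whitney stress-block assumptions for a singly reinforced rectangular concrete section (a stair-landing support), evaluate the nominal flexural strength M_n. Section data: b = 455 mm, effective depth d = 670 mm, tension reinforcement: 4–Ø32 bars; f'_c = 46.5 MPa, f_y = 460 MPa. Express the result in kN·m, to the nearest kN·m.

A_s = 4 × 804 = 3216 mm².
T = A_s f_y = 3216 × 460 = 1479360 N = 1479.36 kN.
From C = T: a = T/(0.85 f'_c b) = 1479360/(0.85 × 46.5 × 455) = 82.26 mm.
M_n = T(d − a/2) = 1479.36 kN × (670 − 41.13) mm = 930.33 kN·m.

M_n ≈ 930 kN·m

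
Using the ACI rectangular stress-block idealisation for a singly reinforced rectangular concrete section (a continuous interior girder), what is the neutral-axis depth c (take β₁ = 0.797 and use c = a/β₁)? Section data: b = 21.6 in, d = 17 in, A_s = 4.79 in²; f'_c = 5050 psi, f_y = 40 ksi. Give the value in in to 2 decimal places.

T = A_s f_y = 4.79 × 40 = 191.6 kips.
a = T/(0.85 f'_c b) = 191.6/(0.85 × 5.05 × 21.6) = 2.0665 in.
With β₁ = 0.797, c = a/β₁ = 2.0665/0.797 = 2.59 in.

c ≈ 2.59 in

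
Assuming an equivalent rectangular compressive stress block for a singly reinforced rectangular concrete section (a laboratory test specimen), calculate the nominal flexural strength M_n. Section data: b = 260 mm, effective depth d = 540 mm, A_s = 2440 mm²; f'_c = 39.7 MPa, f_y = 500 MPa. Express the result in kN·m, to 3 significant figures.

T = A_s f_y = 2440 × 500 = 1220000 N = 1220 kN.
From C = T: a = T/(0.85 f'_c b) = 1220000/(0.85 × 39.7 × 260) = 139.05 mm.
M_n = T(d − a/2) = 1220 kN × (540 − 69.525) mm = 573.98 kN·m.

M_n ≈ 574 kN·m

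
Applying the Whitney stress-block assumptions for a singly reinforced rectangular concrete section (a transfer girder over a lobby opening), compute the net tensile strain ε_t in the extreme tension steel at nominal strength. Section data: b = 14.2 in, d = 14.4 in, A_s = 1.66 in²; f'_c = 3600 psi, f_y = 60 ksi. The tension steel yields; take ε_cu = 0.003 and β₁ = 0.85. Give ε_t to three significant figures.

a = A_s f_y/(0.85 f'_c b) = 2.292 in.
β₁ = 0.85, so c = a/β₁ = 2.292/0.85 = 2.696 in.
From the linear strain diagram with ε_cu = 0.003: ε_t = 0.003 (d − c)/c = 0.003 × (14.4 − 2.696)/2.696 = 0.0130.
Since ε_t ≥ 0.005, the section is tension-controlled.

ε_t ≈ 0.0130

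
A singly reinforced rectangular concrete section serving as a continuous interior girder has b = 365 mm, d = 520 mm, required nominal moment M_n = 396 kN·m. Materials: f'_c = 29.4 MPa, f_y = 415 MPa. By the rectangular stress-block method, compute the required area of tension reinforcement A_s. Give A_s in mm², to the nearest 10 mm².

With M_n = 0.85 f'_c a b (d − a/2), solve the quadratic for a:
a = d − √(d² − 2M_n/(0.85 f'_c b)) = 520 − √(520² − 2 × 396×10⁶/(0.85 × 29.4 × 365)) = 91.55 mm.
A_s = 0.85 f'_c a b / f_y = 0.85 × 29.4 × 91.55 × 365 / 415 = 2012.2 mm².

A_s ≈ 2010 mm²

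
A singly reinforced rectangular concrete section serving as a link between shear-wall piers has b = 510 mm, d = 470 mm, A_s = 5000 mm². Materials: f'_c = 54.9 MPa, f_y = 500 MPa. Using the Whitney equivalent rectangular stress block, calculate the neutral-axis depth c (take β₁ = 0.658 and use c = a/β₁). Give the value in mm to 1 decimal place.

c ≈ 159.6 mm

T = A_s f_y = 5000 × 500 = 2500000 N = 2500 kN.
Setting C = 0.85 f'_c a b equal to T: a = 2500000/(0.85 × 54.9 × 510) = 105.046 mm.
With β₁ = 0.658, c = a/β₁ = 105.046/0.658 = 159.6 mm.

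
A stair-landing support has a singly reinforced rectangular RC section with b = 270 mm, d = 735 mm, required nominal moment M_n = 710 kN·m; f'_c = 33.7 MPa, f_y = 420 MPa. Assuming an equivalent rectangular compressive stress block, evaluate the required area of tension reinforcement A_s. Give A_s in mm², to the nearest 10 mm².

With M_n = 0.85 f'_c a b (d − a/2), solve the quadratic for a:
a = d − √(d² − 2M_n/(0.85 f'_c b)) = 735 − √(735² − 2 × 710×10⁶/(0.85 × 33.7 × 270)) = 137.82 mm.
A_s = 0.85 f'_c a b / f_y = 0.85 × 33.7 × 137.82 × 270 / 420 = 2537.9 mm².

A_s ≈ 2540 mm²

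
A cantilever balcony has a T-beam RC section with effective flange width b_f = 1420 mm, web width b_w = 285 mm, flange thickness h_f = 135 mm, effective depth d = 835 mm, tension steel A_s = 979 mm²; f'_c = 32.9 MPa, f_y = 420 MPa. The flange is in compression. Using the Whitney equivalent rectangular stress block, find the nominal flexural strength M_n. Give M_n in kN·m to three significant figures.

M_n ≈ 341 kN·m

Tension: T = A_s f_y = 979 × 420 = 411180 N.
Try a within the flange: a = T/(0.85 f'_c b_f) = 411180/(0.85 × 32.9 × 1420) = 10.35 mm.
Since a = 10.35 ≤ h_f = 135 mm, the stress block lies entirely in the flange; analyse as a rectangular beam of width b_f.
M_n = T(d − a/2) = 411180 × (835 − 5.175) = 341.21 × 10⁶ N·mm.
M_n = 341.21 kN·m.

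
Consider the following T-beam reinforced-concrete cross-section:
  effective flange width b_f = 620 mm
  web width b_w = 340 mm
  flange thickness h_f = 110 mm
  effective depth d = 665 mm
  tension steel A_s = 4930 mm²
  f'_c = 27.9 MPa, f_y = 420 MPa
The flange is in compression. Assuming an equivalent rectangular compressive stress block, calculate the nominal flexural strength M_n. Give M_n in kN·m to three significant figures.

Tension: T = A_s f_y = 4930 × 420 = 2070600 N.
Try a within the flange: a = T/(0.85 f'_c b_f) = 2070600/(0.85 × 27.9 × 620) = 140.83 mm.
a = 140.83 > h_f = 110 mm: the block extends into the web. Split into flange-overhang and web parts.
C_f = 0.85 f'_c (b_f − b_w) h_f = 0.85 × 27.9 × (620 − 340) × 110 = 730422 N.
Remaining web compression depth: a_w = (T − C_f)/(0.85 f'_c b_w) = (2070600 − 730422)/(0.85 × 27.9 × 340) = 166.21 mm.
M_n = C_f(d − h_f/2) + (T − C_f)(d − a_w/2) = 730422 × (665 − 55) + 1340178 × (665 − 83.105) = 445.56 + 779.84 = 1225.40 × 10⁶ N·mm.
M_n = 1225.40 kN·m.

M_n ≈ 1230 kN·m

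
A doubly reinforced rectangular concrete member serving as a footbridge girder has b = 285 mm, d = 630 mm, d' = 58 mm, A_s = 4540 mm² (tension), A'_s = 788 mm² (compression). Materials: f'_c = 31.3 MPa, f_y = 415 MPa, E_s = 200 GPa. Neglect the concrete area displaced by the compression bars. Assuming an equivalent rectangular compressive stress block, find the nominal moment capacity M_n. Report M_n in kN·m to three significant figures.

Assume both tension and compression steel yield.
Net tension couple steel: A_s − A'_s = 3752 mm².
a = (A_s − A'_s) f_y / (0.85 f'_c b) = 1557080/(0.85 × 31.3 × 285) = 205.35 mm.
c = a/β₁ = 205.35/0.826 = 248.61 mm; ε'_s = 0.003(c − d')/c = 0.0023 ≥ f_y/E_s = 0.0021, so compression steel does yield.
M_n = (A_s − A'_s) f_y (d − a/2) + A'_s f_y (d − d') = [1557080 × (630 − 102.675) + 327020 × (630 − 58)] × 10⁻⁶ = 821.09 + 187.06 = 1008.15 kN·m.

M_n ≈ 1010 kN·m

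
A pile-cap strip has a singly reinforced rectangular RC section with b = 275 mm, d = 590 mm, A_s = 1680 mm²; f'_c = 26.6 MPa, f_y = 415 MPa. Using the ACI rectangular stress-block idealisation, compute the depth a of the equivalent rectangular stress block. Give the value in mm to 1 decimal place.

a ≈ 112.1 mm

T = A_s f_y = 1680 × 415 = 697200 N = 697.2 kN.
Setting C = 0.85 f'_c a b equal to T: a = 697200/(0.85 × 26.6 × 275) = 112.1 mm.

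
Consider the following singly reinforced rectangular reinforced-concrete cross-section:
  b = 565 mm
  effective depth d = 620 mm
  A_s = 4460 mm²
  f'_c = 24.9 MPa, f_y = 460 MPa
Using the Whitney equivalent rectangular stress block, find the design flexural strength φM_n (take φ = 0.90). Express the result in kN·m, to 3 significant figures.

φM_n ≈ 986 kN·m

T = A_s f_y = 4460 × 460 = 2051600 N = 2051.6 kN.
From C = T: a = T/(0.85 f'_c b) = 2051600/(0.85 × 24.9 × 565) = 171.56 mm.
M_n = T(d − a/2) = 2051.6 kN × (620 − 85.78) mm = 1096.01 kN·m.
φM_n = 0.90 × 1096.01 = 986.41 kN·m.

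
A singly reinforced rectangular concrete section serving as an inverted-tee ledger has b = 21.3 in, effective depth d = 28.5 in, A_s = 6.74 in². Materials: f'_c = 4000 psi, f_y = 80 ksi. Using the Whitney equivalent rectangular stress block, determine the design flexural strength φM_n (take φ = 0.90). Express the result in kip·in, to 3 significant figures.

φM_n ≈ 12000 kip·in

T = A_s f_y = 6.74 × 80 = 539.2 kips.
a = T/(0.85 f'_c b) = 539.2/(0.85 × 4 × 21.3) = 7.445 in.
M_n = T(d − a/2) = 539.2 × (28.5 − 3.7225) = 13360.0 kip·in.
φM_n = 0.90 × 13360.0 = 12024.0 kip·in.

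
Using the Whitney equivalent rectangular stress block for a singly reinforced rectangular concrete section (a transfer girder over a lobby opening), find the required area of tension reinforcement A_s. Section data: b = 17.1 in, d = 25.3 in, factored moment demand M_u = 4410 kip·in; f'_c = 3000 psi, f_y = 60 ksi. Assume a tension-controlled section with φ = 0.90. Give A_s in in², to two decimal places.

M_n = M_u/φ = 4410/0.90 = 4900 kip·in.
From M_n = 0.85 f'_c a b (d − a/2):
a = d − √(d² − 2M_n/(0.85 f'_c b)) = 25.3 − √(25.3² − 2 × 4900/(0.85 × 3 × 17.1)) = 4.920 in.
A_s = 0.85 f'_c a b / f_y = 0.85 × 3 × 4.920 × 17.1 / 60 = 3.576 in².

A_s ≈ 3.58 in²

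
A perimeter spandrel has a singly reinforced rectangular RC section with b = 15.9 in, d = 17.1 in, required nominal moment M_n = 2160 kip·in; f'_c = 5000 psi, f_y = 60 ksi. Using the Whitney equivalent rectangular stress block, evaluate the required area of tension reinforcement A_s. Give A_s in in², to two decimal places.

From M_n = 0.85 f'_c a b (d − a/2):
a = d − √(d² − 2M_n/(0.85 f'_c b)) = 17.1 − √(17.1² − 2 × 2160/(0.85 × 5 × 15.9)) = 1.984 in.
A_s = 0.85 f'_c a b / f_y = 0.85 × 5 × 1.984 × 15.9 / 60 = 2.234 in².

A_s ≈ 2.23 in²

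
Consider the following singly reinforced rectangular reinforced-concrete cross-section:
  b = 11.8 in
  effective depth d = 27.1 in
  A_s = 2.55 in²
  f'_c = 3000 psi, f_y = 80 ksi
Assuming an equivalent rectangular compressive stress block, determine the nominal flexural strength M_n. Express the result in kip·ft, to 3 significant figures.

M_n ≈ 403 kip·ft

T = A_s f_y = 2.55 × 80 = 204 kips.
a = T/(0.85 f'_c b) = 204/(0.85 × 3 × 11.8) = 6.780 in.
M_n = T(d − a/2) = 204 × (27.1 − 3.39) = 4836.8 kip·in = 4836.8/12 = 403.07 kip·ft.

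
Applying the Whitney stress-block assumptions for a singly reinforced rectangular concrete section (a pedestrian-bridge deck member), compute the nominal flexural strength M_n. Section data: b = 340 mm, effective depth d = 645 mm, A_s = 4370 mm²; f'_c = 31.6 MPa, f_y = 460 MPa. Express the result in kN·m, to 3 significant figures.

M_n ≈ 1080 kN·m

T = A_s f_y = 4370 × 460 = 2010200 N = 2010.2 kN.
From C = T: a = T/(0.85 f'_c b) = 2010200/(0.85 × 31.6 × 340) = 220.12 mm.
M_n = T(d − a/2) = 2010.2 kN × (645 − 110.06) mm = 1075.34 kN·m.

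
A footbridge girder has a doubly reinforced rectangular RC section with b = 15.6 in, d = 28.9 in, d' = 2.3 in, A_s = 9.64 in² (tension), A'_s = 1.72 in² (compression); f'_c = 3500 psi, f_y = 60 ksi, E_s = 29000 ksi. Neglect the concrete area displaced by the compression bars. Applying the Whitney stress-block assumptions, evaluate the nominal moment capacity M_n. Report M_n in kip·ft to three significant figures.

Assume both steels yield.
a = (A_s − A'_s) f_y/(0.85 f'_c b) = (9.64 − 1.72) × 60/(0.85 × 3.5 × 15.6) = 10.239 in.
c = a/β₁ = 10.239/0.85 = 12.046 in; ε'_s = 0.003(c − d')/c = 0.0024 ≥ ε_y = 0.0021, so the compression steel yields.
M_n = (A_s − A'_s) f_y (d − a/2) + A'_s f_y (d − d') = 475.2 × (28.9 − 5.1195) + 103.2 × (28.9 − 2.3) = 11300.5 + 2745.1 = 14045.6 kip·in = 14045.6/12 = 1170.47 kip·ft.

M_n ≈ 1170 kip·ft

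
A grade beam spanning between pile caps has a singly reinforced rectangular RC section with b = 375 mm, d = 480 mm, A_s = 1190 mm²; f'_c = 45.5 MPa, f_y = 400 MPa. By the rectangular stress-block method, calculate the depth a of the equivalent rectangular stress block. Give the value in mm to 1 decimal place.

a ≈ 32.8 mm

T = A_s f_y = 1190 × 400 = 476000 N = 476 kN.
Setting C = 0.85 f'_c a b equal to T: a = 476000/(0.85 × 45.5 × 375) = 32.8 mm.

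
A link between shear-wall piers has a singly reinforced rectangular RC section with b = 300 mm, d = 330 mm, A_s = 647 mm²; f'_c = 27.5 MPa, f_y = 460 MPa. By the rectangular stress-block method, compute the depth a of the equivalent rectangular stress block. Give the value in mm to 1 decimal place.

a ≈ 42.4 mm

T = A_s f_y = 647 × 460 = 297620 N = 297.62 kN.
Setting C = 0.85 f'_c a b equal to T: a = 297620/(0.85 × 27.5 × 300) = 42.4 mm.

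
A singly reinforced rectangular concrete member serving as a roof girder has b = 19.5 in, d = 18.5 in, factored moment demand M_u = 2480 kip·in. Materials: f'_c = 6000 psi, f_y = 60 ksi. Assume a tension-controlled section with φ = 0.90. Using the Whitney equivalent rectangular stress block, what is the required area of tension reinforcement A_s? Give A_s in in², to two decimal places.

A_s ≈ 2.59 in²

M_n = M_u/φ = 2480/0.90 = 2755.56 kip·in.
From M_n = 0.85 f'_c a b (d − a/2):
a = d − √(d² − 2M_n/(0.85 f'_c b)) = 18.5 − √(18.5² − 2 × 2755.56/(0.85 × 6 × 19.5)) = 1.564 in.
A_s = 0.85 f'_c a b / f_y = 0.85 × 6 × 1.564 × 19.5 / 60 = 2.592 in².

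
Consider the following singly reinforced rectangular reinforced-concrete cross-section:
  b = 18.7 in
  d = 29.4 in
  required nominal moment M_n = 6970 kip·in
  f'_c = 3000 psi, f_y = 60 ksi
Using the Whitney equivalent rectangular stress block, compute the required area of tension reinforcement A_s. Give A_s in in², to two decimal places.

A_s ≈ 4.36 in²

From M_n = 0.85 f'_c a b (d − a/2):
a = d − √(d² − 2M_n/(0.85 f'_c b)) = 29.4 − √(29.4² − 2 × 6970/(0.85 × 3 × 18.7)) = 5.483 in.
A_s = 0.85 f'_c a b / f_y = 0.85 × 3 × 5.483 × 18.7 / 60 = 4.358 in².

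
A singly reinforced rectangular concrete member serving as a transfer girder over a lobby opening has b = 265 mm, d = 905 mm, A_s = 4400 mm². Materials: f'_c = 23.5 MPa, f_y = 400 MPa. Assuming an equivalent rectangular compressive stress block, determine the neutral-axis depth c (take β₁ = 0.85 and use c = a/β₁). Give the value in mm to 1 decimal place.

c ≈ 391.2 mm

T = A_s f_y = 4400 × 400 = 1760000 N = 1760 kN.
Setting C = 0.85 f'_c a b equal to T: a = 1760000/(0.85 × 23.5 × 265) = 332.491 mm.
With β₁ = 0.85, c = a/β₁ = 332.491/0.85 = 391.2 mm.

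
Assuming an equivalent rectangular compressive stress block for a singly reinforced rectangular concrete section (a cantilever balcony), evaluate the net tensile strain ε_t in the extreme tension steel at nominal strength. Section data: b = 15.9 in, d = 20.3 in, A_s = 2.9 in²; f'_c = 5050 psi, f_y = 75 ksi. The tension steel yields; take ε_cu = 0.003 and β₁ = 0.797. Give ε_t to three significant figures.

ε_t ≈ 0.0122

a = A_s f_y/(0.85 f'_c b) = 3.187 in.
β₁ = 0.797, so c = a/β₁ = 3.187/0.797 = 3.999 in.
From the linear strain diagram with ε_cu = 0.003: ε_t = 0.003 (d − c)/c = 0.003 × (20.3 − 3.999)/3.999 = 0.0122.
Since ε_t ≥ 0.005, the section is tension-controlled.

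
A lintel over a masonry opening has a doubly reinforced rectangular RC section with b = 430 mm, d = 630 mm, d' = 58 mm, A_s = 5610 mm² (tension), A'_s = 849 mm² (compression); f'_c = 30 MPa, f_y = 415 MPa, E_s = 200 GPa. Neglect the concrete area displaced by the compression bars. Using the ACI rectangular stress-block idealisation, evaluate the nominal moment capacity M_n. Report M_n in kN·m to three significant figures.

M_n ≈ 1270 kN·m

Assume both tension and compression steel yield.
Net tension couple steel: A_s − A'_s = 4761 mm².
a = (A_s − A'_s) f_y / (0.85 f'_c b) = 1975815/(0.85 × 30 × 430) = 180.19 mm.
c = a/β₁ = 180.19/0.836 = 215.54 mm; ε'_s = 0.003(c − d')/c = 0.0022 ≥ f_y/E_s = 0.0021, so compression steel does yield.
M_n = (A_s − A'_s) f_y (d − a/2) + A'_s f_y (d − d') = [1975815 × (630 − 90.095) + 352335 × (630 − 58)] × 10⁻⁶ = 1066.75 + 201.54 = 1268.29 kN·m.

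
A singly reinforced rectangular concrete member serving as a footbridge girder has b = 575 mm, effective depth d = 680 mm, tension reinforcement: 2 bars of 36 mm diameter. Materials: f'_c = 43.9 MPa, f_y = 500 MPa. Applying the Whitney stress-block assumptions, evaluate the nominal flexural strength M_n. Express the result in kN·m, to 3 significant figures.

M_n ≈ 668 kN·m

A_s = 2 × 1018 = 2036 mm².
T = A_s f_y = 2036 × 500 = 1018000 N = 1018 kN.
From C = T: a = T/(0.85 f'_c b) = 1018000/(0.85 × 43.9 × 575) = 47.45 mm.
M_n = T(d − a/2) = 1018 kN × (680 − 23.725) mm = 668.09 kN·m.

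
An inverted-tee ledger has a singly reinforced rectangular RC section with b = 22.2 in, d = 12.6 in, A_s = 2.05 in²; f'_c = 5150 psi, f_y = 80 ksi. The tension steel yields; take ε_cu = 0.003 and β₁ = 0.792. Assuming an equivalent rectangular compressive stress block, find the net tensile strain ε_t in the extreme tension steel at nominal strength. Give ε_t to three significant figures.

a = A_s f_y/(0.85 f'_c b) = 1.688 in.
β₁ = 0.792, so c = a/β₁ = 1.688/0.792 = 2.131 in.
From the linear strain diagram with ε_cu = 0.003: ε_t = 0.003 (d − c)/c = 0.003 × (12.6 − 2.131)/2.131 = 0.0147.
Since ε_t ≥ 0.005, the section is tension-controlled.

ε_t ≈ 0.0147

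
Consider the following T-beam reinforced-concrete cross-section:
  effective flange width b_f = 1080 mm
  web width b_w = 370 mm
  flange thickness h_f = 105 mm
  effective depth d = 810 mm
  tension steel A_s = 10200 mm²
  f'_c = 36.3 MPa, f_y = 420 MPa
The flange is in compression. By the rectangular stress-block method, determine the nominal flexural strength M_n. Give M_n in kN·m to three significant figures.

Tension: T = A_s f_y = 10200 × 420 = 4284000 N.
Try a within the flange: a = T/(0.85 f'_c b_f) = 4284000/(0.85 × 36.3 × 1080) = 128.56 mm.
a = 128.56 > h_f = 105 mm: the block extends into the web. Split into flange-overhang and web parts.
C_f = 0.85 f'_c (b_f − b_w) h_f = 0.85 × 36.3 × (1080 − 370) × 105 = 2300240 N.
Remaining web compression depth: a_w = (T − C_f)/(0.85 f'_c b_w) = (4284000 − 2300240)/(0.85 × 36.3 × 370) = 173.76 mm.
M_n = C_f(d − h_f/2) + (T − C_f)(d − a_w/2) = 2300240 × (810 − 52.5) + 1983760 × (810 − 86.88) = 1742.43 + 1434.50 = 3176.93 × 10⁶ N·mm.
M_n = 3176.93 kN·m.

M_n ≈ 3180 kN·m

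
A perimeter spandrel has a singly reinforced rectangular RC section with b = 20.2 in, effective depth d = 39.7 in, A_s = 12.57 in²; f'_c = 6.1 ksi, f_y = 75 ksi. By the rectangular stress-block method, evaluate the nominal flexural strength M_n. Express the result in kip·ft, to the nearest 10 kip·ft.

M_n ≈ 2770 kip·ft

T = A_s f_y = 12.57 × 75 = 942.75 kips.
a = T/(0.85 f'_c b) = 942.75/(0.85 × 6.1 × 20.2) = 9.001 in.
M_n = T(d − a/2) = 942.75 × (39.7 − 4.5005) = 33184.3 kip·in = 33184.3/12 = 2765.36 kip·ft.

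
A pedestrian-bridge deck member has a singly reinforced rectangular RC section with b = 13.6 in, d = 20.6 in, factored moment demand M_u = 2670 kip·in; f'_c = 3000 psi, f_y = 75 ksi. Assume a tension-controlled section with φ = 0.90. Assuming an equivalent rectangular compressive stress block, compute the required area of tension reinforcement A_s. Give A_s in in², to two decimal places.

A_s ≈ 2.17 in²

M_n = M_u/φ = 2670/0.90 = 2966.67 kip·in.
From M_n = 0.85 f'_c a b (d − a/2):
a = d − √(d² − 2M_n/(0.85 f'_c b)) = 20.6 − √(20.6² − 2 × 2966.67/(0.85 × 3 × 13.6)) = 4.685 in.
A_s = 0.85 f'_c a b / f_y = 0.85 × 3 × 4.685 × 13.6 / 75 = 2.166 in².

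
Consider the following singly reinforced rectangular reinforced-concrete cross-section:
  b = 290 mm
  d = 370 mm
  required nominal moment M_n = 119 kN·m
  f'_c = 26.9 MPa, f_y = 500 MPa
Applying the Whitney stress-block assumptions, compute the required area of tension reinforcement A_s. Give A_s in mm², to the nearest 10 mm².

With M_n = 0.85 f'_c a b (d − a/2), solve the quadratic for a:
a = d − √(d² − 2M_n/(0.85 f'_c b)) = 370 − √(370² − 2 × 119×10⁶/(0.85 × 26.9 × 290)) = 52.18 mm.
A_s = 0.85 f'_c a b / f_y = 0.85 × 26.9 × 52.18 × 290 / 500 = 692.0 mm².

A_s ≈ 690 mm²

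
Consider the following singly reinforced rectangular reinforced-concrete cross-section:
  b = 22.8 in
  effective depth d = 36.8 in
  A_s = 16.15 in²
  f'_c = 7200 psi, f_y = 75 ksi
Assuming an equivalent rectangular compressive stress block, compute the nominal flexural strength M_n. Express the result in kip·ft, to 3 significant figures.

T = A_s f_y = 16.15 × 75 = 1211.25 kips.
a = T/(0.85 f'_c b) = 1211.25/(0.85 × 7.2 × 22.8) = 8.681 in.
M_n = T(d − a/2) = 1211.25 × (36.8 − 4.3405) = 39316.6 kip·in = 39316.6/12 = 3276.38 kip·ft.

M_n ≈ 3280 kip·ft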